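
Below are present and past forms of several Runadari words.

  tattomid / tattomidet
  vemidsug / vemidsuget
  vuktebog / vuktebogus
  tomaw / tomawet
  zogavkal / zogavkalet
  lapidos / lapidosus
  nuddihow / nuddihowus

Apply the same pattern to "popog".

"popog" has last vowel 'o'. The stems whose last vowel is 'o' (nuddihow → nuddihowus, lapidos → lapidosus, vuktebog → vuktebogus) add -us.
The other pattern: stems whose last vowel is 'a', 'i' or 'u' add -et.
So popog → popogus.

popogus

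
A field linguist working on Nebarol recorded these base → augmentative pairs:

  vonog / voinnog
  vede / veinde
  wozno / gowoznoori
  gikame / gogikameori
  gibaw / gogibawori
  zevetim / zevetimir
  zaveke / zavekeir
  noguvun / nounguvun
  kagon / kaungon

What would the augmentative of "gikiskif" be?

vede and gikame both end in -e yet inflect differently (veinde, gogikameori), so the final letter is not what conditions the rule; the first letter is.
"gikiskif" begins with g-. The stems beginning with g- (gikame → gogikameori, gibaw → gogibawori) add go- … -ori around the stem.
So gikiskif → gogikiskifori.

gogikiskifori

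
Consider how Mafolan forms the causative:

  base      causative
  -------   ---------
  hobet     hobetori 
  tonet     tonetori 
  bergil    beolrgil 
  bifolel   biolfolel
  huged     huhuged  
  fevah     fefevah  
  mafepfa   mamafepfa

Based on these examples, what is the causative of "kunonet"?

hobet and bifolel both have last vowel 'e' yet inflect differently (hobetori, biolfolel), so the last vowel is not what conditions the rule; the final letter is.
"kunonet" ends in -t. The stems ending in -t (hobet → hobetori, tonet → tonetori) add -ori.
The other patterns: stems ending in -l insert -ol- after the first vowel; stems ending in -a, -d or -h repeat the first consonant+vowel as a prefix.
So kunonet → kunonetori.

kunonetori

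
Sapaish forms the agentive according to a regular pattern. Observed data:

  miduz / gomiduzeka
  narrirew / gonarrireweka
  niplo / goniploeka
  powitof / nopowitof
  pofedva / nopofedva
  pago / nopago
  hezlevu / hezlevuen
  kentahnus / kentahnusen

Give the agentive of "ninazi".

niplo and pago both end in -o yet inflect differently (goniploeka, nopago), so the final letter is not what conditions the rule; the first letter is.
"ninazi" begins with n-. The stems beginning with n- (narrirew → gonarrireweka, niplo → goniploeka) add go- … -eka around the stem.
The other patterns: stems beginning with p- add the prefix no-; stems beginning with h- or k- add -en.
So ninazi → goninazieka.

goninazieka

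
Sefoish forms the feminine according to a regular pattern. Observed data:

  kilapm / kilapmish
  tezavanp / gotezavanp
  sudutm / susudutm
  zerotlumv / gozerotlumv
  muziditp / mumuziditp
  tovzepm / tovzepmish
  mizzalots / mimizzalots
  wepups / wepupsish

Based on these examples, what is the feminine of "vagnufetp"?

"vagnufetp" has second-to-last letter 't'. The stems whose second-to-last letter is 't' (muziditp → mumuziditp, sudutm → susudutm, mizzalots → mimizzalots) repeat the first consonant+vowel as a prefix.
So vagnufetp → vavagnufetp.

vavagnufetp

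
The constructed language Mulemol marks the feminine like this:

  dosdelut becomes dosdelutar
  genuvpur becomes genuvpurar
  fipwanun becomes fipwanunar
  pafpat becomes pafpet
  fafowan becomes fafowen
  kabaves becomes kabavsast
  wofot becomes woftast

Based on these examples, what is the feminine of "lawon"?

dosdelut and pafpat both end in -t yet inflect differently (dosdelutar, pafpet), so the final letter is not what conditions the rule; the last vowel is.
"lawon" has last vowel 'o'. The one such stem in the data (wofot → woftast) deletes the last vowel and adds -ast (as does kabaves), so the same rule applies.
The other patterns: stems whose last vowel is 'u' add -ar; stems whose last vowel is 'a' change the last vowel to 'e'.
So lawon → lawnast.

lawnast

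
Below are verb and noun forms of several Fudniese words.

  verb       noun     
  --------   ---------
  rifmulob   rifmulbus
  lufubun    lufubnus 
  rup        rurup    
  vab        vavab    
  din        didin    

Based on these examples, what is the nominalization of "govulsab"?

rifmulob and vab both end in -b yet inflect differently (rifmulbus, vavab), so the final letter is not what conditions the rule; the number of vowels is.
"govulsab" has 3 vowels. The stems with 3 vowels (rifmulob → rifmulbus, lufubun → lufubnus) delete the last vowel and add -us.
So govulsab → govulsbus.

govulsbus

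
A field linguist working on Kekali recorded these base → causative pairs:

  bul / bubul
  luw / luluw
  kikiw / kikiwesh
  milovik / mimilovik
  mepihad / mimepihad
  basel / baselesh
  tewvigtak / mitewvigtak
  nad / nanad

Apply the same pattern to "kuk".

kukuk

"kuk" has 1 vowel. The stems with 1 vowel (nad → nanad, bul → bubul, luw → luluw) repeat the first consonant+vowel as a prefix.
So kuk → kukuk.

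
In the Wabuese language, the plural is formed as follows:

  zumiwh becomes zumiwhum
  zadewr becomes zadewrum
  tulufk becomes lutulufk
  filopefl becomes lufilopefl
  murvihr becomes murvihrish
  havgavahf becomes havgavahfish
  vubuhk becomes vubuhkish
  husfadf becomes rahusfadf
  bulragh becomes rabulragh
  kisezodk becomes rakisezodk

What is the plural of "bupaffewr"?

bupaffewrum

zadewr and murvihr both end in -r yet inflect differently (zadewrum, murvihrish), so the final letter is not what conditions the rule; the second-to-last letter is.
"bupaffewr" has second-to-last letter 'w'. The stems whose second-to-last letter is 'w' (zumiwh → zumiwhum, zadewr → zadewrum) add -um.
The other patterns: stems whose second-to-last letter is 'f' add the prefix lu-; stems whose second-to-last letter is 'h' add -ish; stems whose second-to-last letter is 'd' or 'g' add the prefix ra-.
So bupaffewr → bupaffewrum.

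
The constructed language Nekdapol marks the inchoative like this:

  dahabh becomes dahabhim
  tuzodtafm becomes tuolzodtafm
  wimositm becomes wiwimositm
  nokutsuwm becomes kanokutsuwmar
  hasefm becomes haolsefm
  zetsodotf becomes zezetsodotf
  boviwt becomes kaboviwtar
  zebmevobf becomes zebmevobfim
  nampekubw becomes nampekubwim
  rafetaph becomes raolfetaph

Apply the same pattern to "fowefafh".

"fowefafh" has second-to-last letter 'f'. The stems whose second-to-last letter is 'f' (tuzodtafm → tuolzodtafm, hasefm → haolsefm) insert -ol- after the first vowel.
The other patterns: stems whose second-to-last letter is 'b' add -im; stems whose second-to-last letter is 't' repeat the first consonant+vowel as a prefix; stems whose second-to-last letter is 'w' add ka- … -ar around the stem.
So fowefafh → foolwefafh.

foolwefafh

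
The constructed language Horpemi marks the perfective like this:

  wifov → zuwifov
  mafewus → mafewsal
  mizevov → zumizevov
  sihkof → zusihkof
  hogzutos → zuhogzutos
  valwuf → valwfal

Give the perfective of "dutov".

sihkof and valwuf both end in -f yet inflect differently (zusihkof, valwfal), so the final letter is not what conditions the rule; the last vowel is.
"dutov" has last vowel 'o'. The stems whose last vowel is 'o' (wifov → zuwifov, mizevov → zumizevov, hogzutos → zuhogzutos) add the prefix zu-.
The other pattern: stems whose last vowel is 'u' delete the last vowel and add -al.
So dutov → zudutov.

zudutov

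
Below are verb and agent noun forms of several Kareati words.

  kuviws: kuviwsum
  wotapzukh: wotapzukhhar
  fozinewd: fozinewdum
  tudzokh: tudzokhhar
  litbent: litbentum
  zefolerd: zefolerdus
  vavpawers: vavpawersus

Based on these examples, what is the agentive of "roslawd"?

vavpawers and kuviws both end in -s yet inflect differently (vavpawersus, kuviwsum), so the final letter is not what conditions the rule; the second-to-last letter is.
"roslawd" has second-to-last letter 'w'. The stems whose second-to-last letter is 'w' (kuviws → kuviwsum, fozinewd → fozinewdum) add -um.
The other patterns: stems whose second-to-last letter is 'k' double the final consonant and add -ar; stems whose second-to-last letter is 'r' add -us.
So roslawd → roslawdum.

roslawdum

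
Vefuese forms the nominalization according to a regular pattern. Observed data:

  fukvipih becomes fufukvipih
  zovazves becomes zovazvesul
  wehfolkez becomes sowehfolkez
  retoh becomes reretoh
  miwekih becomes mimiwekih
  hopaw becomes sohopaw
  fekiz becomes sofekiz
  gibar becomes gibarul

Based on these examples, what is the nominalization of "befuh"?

bebefuh

miwekih and fekiz both have last vowel 'i' yet inflect differently (mimiwekih, sofekiz), so the last vowel is not what conditions the rule; the final letter is.
"befuh" ends in -h. The stems ending in -h (miwekih → mimiwekih, fukvipih → fufukvipih, retoh → reretoh) repeat the first consonant+vowel as a prefix.
So befuh → bebefuh.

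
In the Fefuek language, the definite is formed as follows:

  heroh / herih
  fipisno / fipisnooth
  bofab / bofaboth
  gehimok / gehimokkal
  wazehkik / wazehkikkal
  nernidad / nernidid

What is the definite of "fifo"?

fifooth

"fifo" ends in -o. The one such stem in the data (fipisno → fipisnooth) adds -oth, so the same rule applies.
The other patterns: stems ending in -k double the final consonant and add -al; stems ending in -d or -h change the last vowel to 'i'.
So fifo → fifooth.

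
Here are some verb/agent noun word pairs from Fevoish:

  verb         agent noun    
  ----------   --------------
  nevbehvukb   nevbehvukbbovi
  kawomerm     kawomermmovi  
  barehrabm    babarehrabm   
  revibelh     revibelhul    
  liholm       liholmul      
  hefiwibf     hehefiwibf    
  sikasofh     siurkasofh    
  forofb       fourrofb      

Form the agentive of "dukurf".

dukurffovi

barehrabm and liholm both end in -m yet inflect differently (babarehrabm, liholmul), so the final letter is not what conditions the rule; the second-to-last letter is.
"dukurf" has second-to-last letter 'r'. The one such stem in the data (kawomerm → kawomermmovi) doubles the final consonant and adds -ovi (as does nevbehvukb), so the same rule applies.
The other patterns: stems whose second-to-last letter is 'b' repeat the first consonant+vowel as a prefix; stems whose second-to-last letter is 'l' add -ul; stems whose second-to-last letter is 'f' insert -ur- after the first vowel.
So dukurf → dukurffovi.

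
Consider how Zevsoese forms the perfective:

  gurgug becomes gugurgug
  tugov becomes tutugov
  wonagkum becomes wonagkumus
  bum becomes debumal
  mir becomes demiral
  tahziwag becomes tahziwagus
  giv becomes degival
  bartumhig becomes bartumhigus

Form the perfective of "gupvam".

gugupvam

giv and tugov both end in -v yet inflect differently (degival, tutugov), so the final letter is not what conditions the rule; the number of vowels is.
"gupvam" has 2 vowels. The stems with 2 vowels (gurgug → gugurgug, tugov → tutugov) repeat the first consonant+vowel as a prefix.
The other patterns: stems with 1 vowel add de- … -al around the stem; stems with 3 vowels add -us.
So gupvam → gugupvam.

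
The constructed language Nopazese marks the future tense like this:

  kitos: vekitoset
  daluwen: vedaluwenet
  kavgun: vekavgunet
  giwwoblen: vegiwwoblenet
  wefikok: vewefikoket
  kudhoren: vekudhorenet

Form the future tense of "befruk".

vebefruket

Every pair shown (kitos → vekitoset, daluwen → vedaluwenet, kavgun → vekavgunet, …) follows the same rule: add ve- … -et around the stem.
So befruk → vebefruket.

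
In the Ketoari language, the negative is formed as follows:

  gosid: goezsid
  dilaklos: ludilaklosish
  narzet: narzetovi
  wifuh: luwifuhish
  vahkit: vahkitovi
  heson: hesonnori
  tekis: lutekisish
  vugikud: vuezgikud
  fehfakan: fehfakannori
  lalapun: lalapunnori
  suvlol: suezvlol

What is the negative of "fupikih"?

dilaklos and heson both have last vowel 'o' yet inflect differently (ludilaklosish, hesonnori), so the last vowel is not what conditions the rule; the final letter is.
"fupikih" ends in -h. The one such stem in the data (wifuh → luwifuhish) adds lu- … -ish around the stem, so the same rule applies.
So fupikih → lufupikihish.

lufupikihish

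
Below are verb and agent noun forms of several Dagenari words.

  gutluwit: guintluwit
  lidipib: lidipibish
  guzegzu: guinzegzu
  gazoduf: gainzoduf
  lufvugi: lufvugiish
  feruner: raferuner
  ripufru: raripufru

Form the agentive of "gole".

goinle

guzegzu and ripufru both end in -u yet inflect differently (guinzegzu, raripufru), so the final letter is not what conditions the rule; the first letter is.
"gole" begins with g-. The stems beginning with g- (gazoduf → gainzoduf, guzegzu → guinzegzu, gutluwit → guintluwit) insert -in- after the first vowel.
The other patterns: stems beginning with l- add -ish; stems beginning with f- or r- add the prefix ra-.
So gole → goinle.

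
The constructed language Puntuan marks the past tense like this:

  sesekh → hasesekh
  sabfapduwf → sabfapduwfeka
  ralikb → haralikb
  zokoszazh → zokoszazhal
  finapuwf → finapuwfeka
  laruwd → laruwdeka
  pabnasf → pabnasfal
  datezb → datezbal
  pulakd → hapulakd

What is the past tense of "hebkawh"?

laruwd and pulakd both end in -d yet inflect differently (laruwdeka, hapulakd), so the final letter is not what conditions the rule; the second-to-last letter is.
"hebkawh" has second-to-last letter 'w'. The stems whose second-to-last letter is 'w' (laruwd → laruwdeka, finapuwf → finapuwfeka, sabfapduwf → sabfapduwfeka) add -eka.
The other patterns: stems whose second-to-last letter is 'k' add the prefix ha-; stems whose second-to-last letter is 's' or 'z' add -al.
So hebkawh → hebkawheka.

hebkawheka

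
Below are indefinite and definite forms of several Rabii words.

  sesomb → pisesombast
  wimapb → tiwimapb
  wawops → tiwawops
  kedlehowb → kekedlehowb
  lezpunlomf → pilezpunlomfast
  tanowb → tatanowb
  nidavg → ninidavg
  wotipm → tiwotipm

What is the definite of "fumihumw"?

wimapb and sesomb both end in -b yet inflect differently (tiwimapb, pisesombast), so the final letter is not what conditions the rule; the second-to-last letter is.
"fumihumw" has second-to-last letter 'm'. The stems whose second-to-last letter is 'm' (lezpunlomf → pilezpunlomfast, sesomb → pisesombast) add pi- … -ast around the stem.
So fumihumw → pifumihumwast.

pifumihumwast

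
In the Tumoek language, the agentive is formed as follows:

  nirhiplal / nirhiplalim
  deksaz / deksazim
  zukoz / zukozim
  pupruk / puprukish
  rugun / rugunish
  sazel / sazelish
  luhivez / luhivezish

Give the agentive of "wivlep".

nirhiplal and sazel both end in -l yet inflect differently (nirhiplalim, sazelish), so the final letter is not what conditions the rule; the last vowel is.
"wivlep" has last vowel 'e'. The stems whose last vowel is 'e' (sazel → sazelish, luhivez → luhivezish) add -ish.
The other pattern: stems whose last vowel is 'a' or 'o' add -im.
So wivlep → wivlepish.

wivlepish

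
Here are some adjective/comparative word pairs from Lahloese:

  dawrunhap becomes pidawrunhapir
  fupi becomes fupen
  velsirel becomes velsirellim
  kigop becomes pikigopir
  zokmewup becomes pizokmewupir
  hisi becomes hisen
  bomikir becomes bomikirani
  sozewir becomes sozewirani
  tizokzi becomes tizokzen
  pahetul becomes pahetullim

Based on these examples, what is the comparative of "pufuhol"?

pufuhollim

zokmewup and pahetul both have last vowel 'u' yet inflect differently (pizokmewupir, pahetullim), so the last vowel is not what conditions the rule; the final letter is.
"pufuhol" ends in -l. The stems ending in -l (pahetul → pahetullim, velsirel → velsirellim) double the final consonant and add -im.
The other patterns: stems ending in -p add pi- … -ir around the stem; stems ending in -i drop the final letter and add -en; stems ending in -r add -ani.
So pufuhol → pufuhollim.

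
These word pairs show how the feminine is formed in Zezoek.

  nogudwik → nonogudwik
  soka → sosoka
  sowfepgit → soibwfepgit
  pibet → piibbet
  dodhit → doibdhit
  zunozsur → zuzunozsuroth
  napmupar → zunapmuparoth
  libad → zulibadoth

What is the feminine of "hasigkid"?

nogudwik and sowfepgit both have last vowel 'i' yet inflect differently (nonogudwik, soibwfepgit), so the last vowel is not what conditions the rule; the final letter is.
"hasigkid" ends in -d. The one such stem in the data (libad → zulibadoth) adds zu- … -oth around the stem, so the same rule applies.
The other patterns: stems ending in -a or -k repeat the first consonant+vowel as a prefix; stems ending in -t insert -ib- after the first vowel.
So hasigkid → zuhasigkidoth.

zuhasigkidoth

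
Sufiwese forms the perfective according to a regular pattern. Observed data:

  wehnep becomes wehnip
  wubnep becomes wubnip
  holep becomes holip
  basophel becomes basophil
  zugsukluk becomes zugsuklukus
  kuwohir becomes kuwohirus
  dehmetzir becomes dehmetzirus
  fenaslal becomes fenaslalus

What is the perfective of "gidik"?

"gidik" has last vowel 'i'. The stems whose last vowel is 'i' (kuwohir → kuwohirus, dehmetzir → dehmetzirus) add -us.
The other pattern: stems whose last vowel is 'e' change the last vowel to 'i'.
So gidik → gidikus.

gidikus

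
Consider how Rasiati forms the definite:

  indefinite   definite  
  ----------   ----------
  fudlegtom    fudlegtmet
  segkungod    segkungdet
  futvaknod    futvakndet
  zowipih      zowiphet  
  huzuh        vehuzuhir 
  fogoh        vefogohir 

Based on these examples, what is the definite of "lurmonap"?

zowipih and huzuh both end in -h yet inflect differently (zowiphet, vehuzuhir), so the final letter is not what conditions the rule; the number of vowels is.
"lurmonap" has 3 vowels. The stems with 3 vowels (fudlegtom → fudlegtmet, segkungod → segkungdet, futvaknod → futvakndet) delete the last vowel and add -et.
The other pattern: stems with 2 vowels add ve- … -ir around the stem.
So lurmonap → lurmonpet.

lurmonpet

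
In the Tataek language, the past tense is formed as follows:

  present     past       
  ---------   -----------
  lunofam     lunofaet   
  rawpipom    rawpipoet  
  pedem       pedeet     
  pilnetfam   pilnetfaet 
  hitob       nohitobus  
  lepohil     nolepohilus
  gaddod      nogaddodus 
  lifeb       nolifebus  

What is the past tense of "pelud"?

rawpipom and hitob both have last vowel 'o' yet inflect differently (rawpipoet, nohitobus), so the last vowel is not what conditions the rule; the final letter is.
"pelud" ends in -d. The one such stem in the data (gaddod → nogaddodus) adds no- … -us around the stem, so the same rule applies.
The other pattern: stems ending in -m drop the final letter and add -et.
So pelud → nopeludus.

nopeludus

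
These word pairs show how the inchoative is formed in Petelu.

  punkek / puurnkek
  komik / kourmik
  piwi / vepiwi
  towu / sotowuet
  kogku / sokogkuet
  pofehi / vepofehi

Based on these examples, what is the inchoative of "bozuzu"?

"bozuzu" ends in -u. The stems ending in -u (towu → sotowuet, kogku → sokogkuet) add so- … -et around the stem.
So bozuzu → sobozuzuet.

sobozuzuet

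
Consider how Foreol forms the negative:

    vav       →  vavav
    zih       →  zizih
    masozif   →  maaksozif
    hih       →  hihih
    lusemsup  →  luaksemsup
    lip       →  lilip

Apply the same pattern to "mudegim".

muakdegim

"mudegim" has 3 vowels. The stems with 3 vowels (lusemsup → luaksemsup, masozif → maaksozif) insert -ak- after the first vowel.
So mudegim → muakdegim.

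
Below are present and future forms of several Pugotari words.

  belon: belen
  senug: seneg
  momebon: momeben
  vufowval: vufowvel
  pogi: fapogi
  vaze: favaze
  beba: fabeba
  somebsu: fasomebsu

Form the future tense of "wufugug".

wufugeg

vufowval and beba both have last vowel 'a' yet inflect differently (vufowvel, fabeba), so the last vowel is not what conditions the rule; whether the stem ends in a vowel or a consonant is.
"wufugug" ends in a consonant. The stems ending in a consonant (belon → belen, senug → seneg, momebon → momeben) change the last vowel to 'e'.
The other pattern: stems ending in a vowel add the prefix fa-.
So wufugug → wufugeg.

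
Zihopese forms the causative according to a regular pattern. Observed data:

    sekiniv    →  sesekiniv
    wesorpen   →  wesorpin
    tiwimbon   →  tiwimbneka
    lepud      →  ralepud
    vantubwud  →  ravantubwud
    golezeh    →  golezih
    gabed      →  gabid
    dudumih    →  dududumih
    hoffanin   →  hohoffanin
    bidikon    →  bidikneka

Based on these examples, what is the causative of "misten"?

mistin

"misten" has last vowel 'e'. The stems whose last vowel is 'e' (wesorpen → wesorpin, golezeh → golezih, gabed → gabid) change the last vowel to 'i'.
So misten → mistin.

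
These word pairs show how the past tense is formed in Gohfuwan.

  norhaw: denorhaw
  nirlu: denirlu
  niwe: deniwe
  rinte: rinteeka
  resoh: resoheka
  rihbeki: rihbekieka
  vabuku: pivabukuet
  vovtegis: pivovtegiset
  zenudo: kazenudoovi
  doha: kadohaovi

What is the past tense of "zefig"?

niwe and rinte both end in -e yet inflect differently (deniwe, rinteeka), so the final letter is not what conditions the rule; the first letter is.
"zefig" begins with z-. The one such stem in the data (zenudo → kazenudoovi) adds ka- … -ovi around the stem, so the same rule applies.
The other patterns: stems beginning with n- add the prefix de-; stems beginning with r- add -eka; stems beginning with v- add pi- … -et around the stem.
So zefig → kazefigovi.

kazefigovi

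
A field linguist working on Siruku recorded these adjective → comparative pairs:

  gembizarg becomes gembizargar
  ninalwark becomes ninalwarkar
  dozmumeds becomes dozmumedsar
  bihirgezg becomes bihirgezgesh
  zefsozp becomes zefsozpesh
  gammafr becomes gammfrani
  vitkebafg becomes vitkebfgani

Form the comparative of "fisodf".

fisodfar

"fisodf" has second-to-last letter 'd'. The one such stem in the data (dozmumeds → dozmumedsar) adds -ar, so the same rule applies.
So fisodf → fisodfar.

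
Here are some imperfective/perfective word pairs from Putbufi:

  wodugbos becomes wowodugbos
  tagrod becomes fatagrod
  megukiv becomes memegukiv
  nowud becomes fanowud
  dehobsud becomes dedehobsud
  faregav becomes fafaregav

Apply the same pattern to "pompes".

fapompes

tagrod and dehobsud both end in -d yet inflect differently (fatagrod, dedehobsud), so the final letter is not what conditions the rule; the number of vowels is.
"pompes" has 2 vowels. The stems with 2 vowels (tagrod → fatagrod, nowud → fanowud) add the prefix fa-.
The other pattern: stems with 3 vowels repeat the first consonant+vowel as a prefix.
So pompes → fapompes.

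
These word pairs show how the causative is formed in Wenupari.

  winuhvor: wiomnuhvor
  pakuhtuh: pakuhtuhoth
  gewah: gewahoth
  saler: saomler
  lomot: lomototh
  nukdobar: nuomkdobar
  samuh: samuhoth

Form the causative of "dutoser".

"dutoser" ends in -r. The stems ending in -r (nukdobar → nuomkdobar, saler → saomler, winuhvor → wiomnuhvor) insert -om- after the first vowel.
The other pattern: stems ending in -h or -t add -oth.
So dutoser → duomtoser.

duomtoser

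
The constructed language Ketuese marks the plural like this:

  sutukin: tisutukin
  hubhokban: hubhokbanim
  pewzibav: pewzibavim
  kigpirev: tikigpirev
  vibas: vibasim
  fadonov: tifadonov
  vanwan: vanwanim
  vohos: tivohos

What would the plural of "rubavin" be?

vibas and vohos both end in -s yet inflect differently (vibasim, tivohos), so the final letter is not what conditions the rule; the last vowel is.
"rubavin" has last vowel 'i'. The one such stem in the data (sutukin → tisutukin) adds the prefix ti-, so the same rule applies.
The other pattern: stems whose last vowel is 'a' add -im.
So rubavin → tirubavin.

tirubavin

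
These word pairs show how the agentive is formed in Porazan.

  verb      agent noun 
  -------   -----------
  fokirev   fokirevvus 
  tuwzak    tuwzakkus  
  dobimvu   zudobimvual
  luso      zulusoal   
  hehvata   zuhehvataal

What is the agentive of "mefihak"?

tuwzak and hehvata both have last vowel 'a' yet inflect differently (tuwzakkus, zuhehvataal), so the last vowel is not what conditions the rule; whether the stem ends in a vowel or a consonant is.
"mefihak" ends in a consonant. The stems ending in a consonant (fokirev → fokirevvus, tuwzak → tuwzakkus) double the final consonant and add -us.
So mefihak → mefihakkus.

mefihakkus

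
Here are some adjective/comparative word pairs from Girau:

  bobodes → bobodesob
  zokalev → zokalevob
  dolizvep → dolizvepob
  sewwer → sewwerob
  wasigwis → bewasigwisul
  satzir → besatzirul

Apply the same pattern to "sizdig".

besizdigul

bobodes and wasigwis both end in -s yet inflect differently (bobodesob, bewasigwisul), so the final letter is not what conditions the rule; the last vowel is.
"sizdig" has last vowel 'i'. The stems whose last vowel is 'i' (wasigwis → bewasigwisul, satzir → besatzirul) add be- … -ul around the stem.
The other pattern: stems whose last vowel is 'e' add -ob.
So sizdig → besizdigul.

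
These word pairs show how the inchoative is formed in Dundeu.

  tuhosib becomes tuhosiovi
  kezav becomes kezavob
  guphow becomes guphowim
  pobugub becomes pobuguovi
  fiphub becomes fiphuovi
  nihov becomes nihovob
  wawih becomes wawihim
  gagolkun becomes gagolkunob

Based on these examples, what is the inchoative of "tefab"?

tefaovi

"tefab" ends in -b. The stems ending in -b (fiphub → fiphuovi, pobugub → pobuguovi, tuhosib → tuhosiovi) drop the final letter and add -ovi.
So tefab → tefaovi.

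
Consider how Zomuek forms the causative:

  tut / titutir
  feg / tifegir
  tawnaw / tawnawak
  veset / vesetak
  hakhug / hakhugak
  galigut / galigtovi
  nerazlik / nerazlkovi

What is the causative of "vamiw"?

tut and veset both end in -t yet inflect differently (titutir, vesetak), so the final letter is not what conditions the rule; the number of vowels is.
"vamiw" has 2 vowels. The stems with 2 vowels (tawnaw → tawnawak, veset → vesetak, hakhug → hakhugak) add -ak.
The other patterns: stems with 1 vowel add ti- … -ir around the stem; stems with 3 vowels delete the last vowel and add -ovi.
So vamiw → vamiwak.

vamiwak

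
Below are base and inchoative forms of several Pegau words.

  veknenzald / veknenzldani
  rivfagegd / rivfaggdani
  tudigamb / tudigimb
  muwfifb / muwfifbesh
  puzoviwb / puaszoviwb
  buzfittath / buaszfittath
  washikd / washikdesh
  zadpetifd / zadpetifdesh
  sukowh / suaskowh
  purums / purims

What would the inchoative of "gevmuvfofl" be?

gevmuvfoflesh

zadpetifd and rivfagegd both end in -d yet inflect differently (zadpetifdesh, rivfaggdani), so the final letter is not what conditions the rule; the second-to-last letter is.
"gevmuvfofl" has second-to-last letter 'f'. The stems whose second-to-last letter is 'f' (muwfifb → muwfifbesh, zadpetifd → zadpetifdesh) add -esh.
So gevmuvfofl → gevmuvfoflesh.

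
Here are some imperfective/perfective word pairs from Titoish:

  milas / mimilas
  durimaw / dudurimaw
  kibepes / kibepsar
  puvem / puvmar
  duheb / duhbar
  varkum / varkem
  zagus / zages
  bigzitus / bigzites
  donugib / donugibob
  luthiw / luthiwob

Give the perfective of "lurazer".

milas and kibepes both end in -s yet inflect differently (mimilas, kibepsar), so the final letter is not what conditions the rule; the last vowel is.
"lurazer" has last vowel 'e'. The stems whose last vowel is 'e' (kibepes → kibepsar, puvem → puvmar, duheb → duhbar) delete the last vowel and add -ar.
So lurazer → lurazrar.

lurazrar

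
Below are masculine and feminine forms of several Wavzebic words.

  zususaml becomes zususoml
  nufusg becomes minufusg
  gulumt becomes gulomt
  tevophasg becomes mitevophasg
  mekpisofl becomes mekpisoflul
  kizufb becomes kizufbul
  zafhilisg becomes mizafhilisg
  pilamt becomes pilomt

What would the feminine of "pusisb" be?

"pusisb" has second-to-last letter 's'. The stems whose second-to-last letter is 's' (tevophasg → mitevophasg, zafhilisg → mizafhilisg, nufusg → minufusg) add the prefix mi-.
The other patterns: stems whose second-to-last letter is 'f' add -ul; stems whose second-to-last letter is 'm' change the last vowel to 'o'.
So pusisb → mipusisb.

mipusisb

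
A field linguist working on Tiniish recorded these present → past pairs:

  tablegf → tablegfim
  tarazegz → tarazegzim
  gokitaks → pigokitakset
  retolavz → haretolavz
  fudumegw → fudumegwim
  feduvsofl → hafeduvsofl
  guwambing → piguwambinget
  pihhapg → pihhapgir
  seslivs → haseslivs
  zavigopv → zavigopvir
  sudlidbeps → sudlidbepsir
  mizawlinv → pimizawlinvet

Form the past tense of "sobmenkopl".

tarazegz and retolavz both end in -z yet inflect differently (tarazegzim, haretolavz), so the final letter is not what conditions the rule; the second-to-last letter is.
"sobmenkopl" has second-to-last letter 'p'. The stems whose second-to-last letter is 'p' (zavigopv → zavigopvir, pihhapg → pihhapgir, sudlidbeps → sudlidbepsir) add -ir.
The other patterns: stems whose second-to-last letter is 'g' add -im; stems whose second-to-last letter is 'f' or 'v' add the prefix ha-; stems whose second-to-last letter is 'k' or 'n' add pi- … -et around the stem.
So sobmenkopl → sobmenkoplir.

sobmenkoplir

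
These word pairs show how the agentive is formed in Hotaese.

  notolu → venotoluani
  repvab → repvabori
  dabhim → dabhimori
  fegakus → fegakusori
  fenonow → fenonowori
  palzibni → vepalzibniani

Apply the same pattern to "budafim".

budafimori

palzibni and dabhim both have last vowel 'i' yet inflect differently (vepalzibniani, dabhimori), so the last vowel is not what conditions the rule; whether the stem ends in a vowel or a consonant is.
"budafim" ends in a consonant. The stems ending in a consonant (fenonow → fenonowori, dabhim → dabhimori, fegakus → fegakusori) add -ori.
So budafim → budafimori.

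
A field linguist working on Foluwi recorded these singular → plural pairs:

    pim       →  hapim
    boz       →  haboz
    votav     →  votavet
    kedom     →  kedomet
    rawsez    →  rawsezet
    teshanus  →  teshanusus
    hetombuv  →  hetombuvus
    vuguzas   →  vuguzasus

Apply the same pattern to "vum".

"vum" has 1 vowel. The stems with 1 vowel (pim → hapim, boz → haboz) add the prefix ha-.
So vum → havum.

havum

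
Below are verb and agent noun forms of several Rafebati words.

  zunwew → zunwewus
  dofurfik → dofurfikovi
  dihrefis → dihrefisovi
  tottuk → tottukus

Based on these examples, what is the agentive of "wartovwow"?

wartovwowovi

dofurfik and tottuk both end in -k yet inflect differently (dofurfikovi, tottukus), so the final letter is not what conditions the rule; the number of vowels is.
"wartovwow" has 3 vowels. The stems with 3 vowels (dihrefis → dihrefisovi, dofurfik → dofurfikovi) add -ovi.
So wartovwow → wartovwowovi.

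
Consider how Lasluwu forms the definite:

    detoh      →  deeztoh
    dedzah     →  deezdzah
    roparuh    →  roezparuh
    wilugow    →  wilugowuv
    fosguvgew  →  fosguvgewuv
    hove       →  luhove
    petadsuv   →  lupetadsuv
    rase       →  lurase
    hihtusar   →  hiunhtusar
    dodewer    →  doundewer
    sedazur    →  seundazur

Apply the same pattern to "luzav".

luluzav

detoh and wilugow both have last vowel 'o' yet inflect differently (deeztoh, wilugowuv), so the last vowel is not what conditions the rule; the final letter is.
"luzav" ends in -v. The one such stem in the data (petadsuv → lupetadsuv) adds the prefix lu-, so the same rule applies.
The other patterns: stems ending in -h insert -ez- after the first vowel; stems ending in -w add -uv; stems ending in -r insert -un- after the first vowel.
So luzav → luluzav.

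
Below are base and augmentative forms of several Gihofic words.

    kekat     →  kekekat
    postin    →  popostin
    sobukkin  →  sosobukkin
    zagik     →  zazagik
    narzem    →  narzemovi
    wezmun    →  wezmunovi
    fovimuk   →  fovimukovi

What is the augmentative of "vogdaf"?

vovogdaf

"vogdaf" has last vowel 'a'. The one such stem in the data (kekat → kekekat) repeats the first consonant+vowel as a prefix (as do postin, sobukkin), so the same rule applies.
The other pattern: stems whose last vowel is 'e' or 'u' add -ovi.
So vogdaf → vovogdaf.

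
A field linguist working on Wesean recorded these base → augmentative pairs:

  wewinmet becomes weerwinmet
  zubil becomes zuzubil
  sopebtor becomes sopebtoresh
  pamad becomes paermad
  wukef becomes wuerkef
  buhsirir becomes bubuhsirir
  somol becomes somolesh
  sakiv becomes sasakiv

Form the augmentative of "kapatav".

kaerpatav

somol and zubil both end in -l yet inflect differently (somolesh, zuzubil), so the final letter is not what conditions the rule; the last vowel is.
"kapatav" has last vowel 'a'. The one such stem in the data (pamad → paermad) inserts -er- after the first vowel (as do wewinmet, wukef), so the same rule applies.
So kapatav → kaerpatav.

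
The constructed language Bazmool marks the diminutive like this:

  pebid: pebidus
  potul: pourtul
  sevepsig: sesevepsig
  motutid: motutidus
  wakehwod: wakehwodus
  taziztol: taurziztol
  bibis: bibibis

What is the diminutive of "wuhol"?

bibis and motutid both have last vowel 'i' yet inflect differently (bibibis, motutidus), so the last vowel is not what conditions the rule; the final letter is.
"wuhol" ends in -l. The stems ending in -l (potul → pourtul, taziztol → taurziztol) insert -ur- after the first vowel.
The other patterns: stems ending in -g or -s repeat the first consonant+vowel as a prefix; stems ending in -d add -us.
So wuhol → wuurhol.

wuurhol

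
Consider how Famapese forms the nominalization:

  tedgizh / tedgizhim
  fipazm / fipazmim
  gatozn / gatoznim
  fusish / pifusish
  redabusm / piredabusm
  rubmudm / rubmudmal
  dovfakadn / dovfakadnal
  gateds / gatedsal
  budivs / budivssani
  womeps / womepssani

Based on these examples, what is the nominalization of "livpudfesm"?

tedgizh and fusish both end in -h yet inflect differently (tedgizhim, pifusish), so the final letter is not what conditions the rule; the second-to-last letter is.
"livpudfesm" has second-to-last letter 's'. The stems whose second-to-last letter is 's' (fusish → pifusish, redabusm → piredabusm) add the prefix pi-.
So livpudfesm → pilivpudfesm.

pilivpudfesm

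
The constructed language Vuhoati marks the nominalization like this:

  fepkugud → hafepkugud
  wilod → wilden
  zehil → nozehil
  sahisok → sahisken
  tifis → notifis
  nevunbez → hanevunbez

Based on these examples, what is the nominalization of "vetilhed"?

wilod and fepkugud both end in -d yet inflect differently (wilden, hafepkugud), so the final letter is not what conditions the rule; the last vowel is.
"vetilhed" has last vowel 'e'. The one such stem in the data (nevunbez → hanevunbez) adds the prefix ha-, so the same rule applies.
The other patterns: stems whose last vowel is 'o' delete the last vowel and add -en; stems whose last vowel is 'i' add the prefix no-.
So vetilhed → havetilhed.

havetilhed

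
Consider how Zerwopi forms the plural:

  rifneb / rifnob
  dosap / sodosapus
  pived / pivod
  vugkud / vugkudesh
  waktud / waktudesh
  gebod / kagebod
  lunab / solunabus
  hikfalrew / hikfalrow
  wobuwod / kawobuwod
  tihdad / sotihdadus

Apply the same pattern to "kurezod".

kakurezod

"kurezod" has last vowel 'o'. The stems whose last vowel is 'o' (gebod → kagebod, wobuwod → kawobuwod) add the prefix ka-.
So kurezod → kakurezod.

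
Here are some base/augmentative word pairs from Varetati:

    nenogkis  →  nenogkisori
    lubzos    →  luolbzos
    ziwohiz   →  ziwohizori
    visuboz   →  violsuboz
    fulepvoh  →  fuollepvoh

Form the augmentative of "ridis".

lubzos and nenogkis both end in -s yet inflect differently (luolbzos, nenogkisori), so the final letter is not what conditions the rule; the last vowel is.
"ridis" has last vowel 'i'. The stems whose last vowel is 'i' (nenogkis → nenogkisori, ziwohiz → ziwohizori) add -ori.
So ridis → ridisori.

ridisori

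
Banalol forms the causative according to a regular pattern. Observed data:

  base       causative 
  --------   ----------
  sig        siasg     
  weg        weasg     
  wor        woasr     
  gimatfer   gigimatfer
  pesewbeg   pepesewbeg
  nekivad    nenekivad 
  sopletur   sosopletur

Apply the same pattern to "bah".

wor and gimatfer both end in -r yet inflect differently (woasr, gigimatfer), so the final letter is not what conditions the rule; the number of vowels is.
"bah" has 1 vowel. The stems with 1 vowel (sig → siasg, weg → weasg, wor → woasr) insert -as- after the first vowel.
So bah → baash.

baash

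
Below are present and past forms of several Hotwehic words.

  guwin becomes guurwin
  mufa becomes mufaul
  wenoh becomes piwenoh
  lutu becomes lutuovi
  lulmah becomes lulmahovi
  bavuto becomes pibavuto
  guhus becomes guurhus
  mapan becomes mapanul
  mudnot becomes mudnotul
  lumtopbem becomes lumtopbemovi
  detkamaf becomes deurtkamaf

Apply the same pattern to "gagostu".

gaurgostu

"gagostu" begins with g-. The stems beginning with g- (guwin → guurwin, guhus → guurhus) insert -ur- after the first vowel.
The other patterns: stems beginning with m- add -ul; stems beginning with l- add -ovi; stems beginning with b- or w- add the prefix pi-.
So gagostu → gaurgostu.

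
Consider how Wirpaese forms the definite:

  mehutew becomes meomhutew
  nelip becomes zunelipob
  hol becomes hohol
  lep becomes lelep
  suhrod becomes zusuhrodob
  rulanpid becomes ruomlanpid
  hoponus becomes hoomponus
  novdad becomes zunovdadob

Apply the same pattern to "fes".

fefes

lep and nelip both end in -p yet inflect differently (lelep, zunelipob), so the final letter is not what conditions the rule; the number of vowels is.
"fes" has 1 vowel. The stems with 1 vowel (hol → hohol, lep → lelep) repeat the first consonant+vowel as a prefix.
So fes → fefes.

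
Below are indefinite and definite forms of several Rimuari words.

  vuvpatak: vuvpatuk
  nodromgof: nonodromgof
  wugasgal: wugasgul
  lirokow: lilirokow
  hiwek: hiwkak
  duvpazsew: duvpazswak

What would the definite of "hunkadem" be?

hunkadmak

lirokow and duvpazsew both end in -w yet inflect differently (lilirokow, duvpazswak), so the final letter is not what conditions the rule; the last vowel is.
"hunkadem" has last vowel 'e'. The stems whose last vowel is 'e' (duvpazsew → duvpazswak, hiwek → hiwkak) delete the last vowel and add -ak.
The other patterns: stems whose last vowel is 'a' change the last vowel to 'u'; stems whose last vowel is 'o' repeat the first consonant+vowel as a prefix.
So hunkadem → hunkadmak.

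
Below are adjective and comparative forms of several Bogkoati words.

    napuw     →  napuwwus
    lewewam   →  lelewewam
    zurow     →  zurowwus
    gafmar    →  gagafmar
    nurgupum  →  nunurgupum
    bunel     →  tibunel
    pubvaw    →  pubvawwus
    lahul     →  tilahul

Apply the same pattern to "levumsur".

napuw and lahul both have last vowel 'u' yet inflect differently (napuwwus, tilahul), so the last vowel is not what conditions the rule; the final letter is.
"levumsur" ends in -r. The one such stem in the data (gafmar → gagafmar) repeats the first consonant+vowel as a prefix (as do nurgupum, lewewam), so the same rule applies.
The other patterns: stems ending in -w double the final consonant and add -us; stems ending in -l add the prefix ti-.
So levumsur → lelevumsur.

lelevumsur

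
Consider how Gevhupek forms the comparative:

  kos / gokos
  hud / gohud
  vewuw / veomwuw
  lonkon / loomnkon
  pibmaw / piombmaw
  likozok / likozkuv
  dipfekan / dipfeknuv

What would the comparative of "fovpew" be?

lonkon and dipfekan both end in -n yet inflect differently (loomnkon, dipfeknuv), so the final letter is not what conditions the rule; the number of vowels is.
"fovpew" has 2 vowels. The stems with 2 vowels (vewuw → veomwuw, lonkon → loomnkon, pibmaw → piombmaw) insert -om- after the first vowel.
So fovpew → foomvpew.

foomvpew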